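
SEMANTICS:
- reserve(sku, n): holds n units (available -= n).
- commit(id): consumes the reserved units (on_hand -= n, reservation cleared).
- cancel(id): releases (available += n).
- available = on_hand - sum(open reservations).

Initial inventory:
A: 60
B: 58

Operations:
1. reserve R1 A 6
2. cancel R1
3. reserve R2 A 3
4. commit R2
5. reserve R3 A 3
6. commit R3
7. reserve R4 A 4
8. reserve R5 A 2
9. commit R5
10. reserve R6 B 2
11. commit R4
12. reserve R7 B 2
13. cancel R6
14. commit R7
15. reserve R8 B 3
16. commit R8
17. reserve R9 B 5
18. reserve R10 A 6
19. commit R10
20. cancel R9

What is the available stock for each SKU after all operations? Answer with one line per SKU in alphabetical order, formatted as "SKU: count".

Step 1: reserve R1 A 6 -> on_hand[A=60 B=58] avail[A=54 B=58] open={R1}
Step 2: cancel R1 -> on_hand[A=60 B=58] avail[A=60 B=58] open={}
Step 3: reserve R2 A 3 -> on_hand[A=60 B=58] avail[A=57 B=58] open={R2}
Step 4: commit R2 -> on_hand[A=57 B=58] avail[A=57 B=58] open={}
Step 5: reserve R3 A 3 -> on_hand[A=57 B=58] avail[A=54 B=58] open={R3}
Step 6: commit R3 -> on_hand[A=54 B=58] avail[A=54 B=58] open={}
Step 7: reserve R4 A 4 -> on_hand[A=54 B=58] avail[A=50 B=58] open={R4}
Step 8: reserve R5 A 2 -> on_hand[A=54 B=58] avail[A=48 B=58] open={R4,R5}
Step 9: commit R5 -> on_hand[A=52 B=58] avail[A=48 B=58] open={R4}
Step 10: reserve R6 B 2 -> on_hand[A=52 B=58] avail[A=48 B=56] open={R4,R6}
Step 11: commit R4 -> on_hand[A=48 B=58] avail[A=48 B=56] open={R6}
Step 12: reserve R7 B 2 -> on_hand[A=48 B=58] avail[A=48 B=54] open={R6,R7}
Step 13: cancel R6 -> on_hand[A=48 B=58] avail[A=48 B=56] open={R7}
Step 14: commit R7 -> on_hand[A=48 B=56] avail[A=48 B=56] open={}
Step 15: reserve R8 B 3 -> on_hand[A=48 B=56] avail[A=48 B=53] open={R8}
Step 16: commit R8 -> on_hand[A=48 B=53] avail[A=48 B=53] open={}
Step 17: reserve R9 B 5 -> on_hand[A=48 B=53] avail[A=48 B=48] open={R9}
Step 18: reserve R10 A 6 -> on_hand[A=48 B=53] avail[A=42 B=48] open={R10,R9}
Step 19: commit R10 -> on_hand[A=42 B=53] avail[A=42 B=48] open={R9}
Step 20: cancel R9 -> on_hand[A=42 B=53] avail[A=42 B=53] open={}

Answer: A: 42
B: 53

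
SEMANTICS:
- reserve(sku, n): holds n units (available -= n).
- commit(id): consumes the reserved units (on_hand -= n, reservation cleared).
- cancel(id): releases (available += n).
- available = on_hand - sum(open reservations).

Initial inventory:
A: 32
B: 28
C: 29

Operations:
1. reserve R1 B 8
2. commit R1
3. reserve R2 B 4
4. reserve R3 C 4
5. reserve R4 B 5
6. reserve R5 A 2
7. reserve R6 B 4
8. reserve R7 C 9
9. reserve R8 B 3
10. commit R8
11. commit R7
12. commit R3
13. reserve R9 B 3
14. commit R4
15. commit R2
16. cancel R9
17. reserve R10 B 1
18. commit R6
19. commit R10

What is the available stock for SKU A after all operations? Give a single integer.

Step 1: reserve R1 B 8 -> on_hand[A=32 B=28 C=29] avail[A=32 B=20 C=29] open={R1}
Step 2: commit R1 -> on_hand[A=32 B=20 C=29] avail[A=32 B=20 C=29] open={}
Step 3: reserve R2 B 4 -> on_hand[A=32 B=20 C=29] avail[A=32 B=16 C=29] open={R2}
Step 4: reserve R3 C 4 -> on_hand[A=32 B=20 C=29] avail[A=32 B=16 C=25] open={R2,R3}
Step 5: reserve R4 B 5 -> on_hand[A=32 B=20 C=29] avail[A=32 B=11 C=25] open={R2,R3,R4}
Step 6: reserve R5 A 2 -> on_hand[A=32 B=20 C=29] avail[A=30 B=11 C=25] open={R2,R3,R4,R5}
Step 7: reserve R6 B 4 -> on_hand[A=32 B=20 C=29] avail[A=30 B=7 C=25] open={R2,R3,R4,R5,R6}
Step 8: reserve R7 C 9 -> on_hand[A=32 B=20 C=29] avail[A=30 B=7 C=16] open={R2,R3,R4,R5,R6,R7}
Step 9: reserve R8 B 3 -> on_hand[A=32 B=20 C=29] avail[A=30 B=4 C=16] open={R2,R3,R4,R5,R6,R7,R8}
Step 10: commit R8 -> on_hand[A=32 B=17 C=29] avail[A=30 B=4 C=16] open={R2,R3,R4,R5,R6,R7}
Step 11: commit R7 -> on_hand[A=32 B=17 C=20] avail[A=30 B=4 C=16] open={R2,R3,R4,R5,R6}
Step 12: commit R3 -> on_hand[A=32 B=17 C=16] avail[A=30 B=4 C=16] open={R2,R4,R5,R6}
Step 13: reserve R9 B 3 -> on_hand[A=32 B=17 C=16] avail[A=30 B=1 C=16] open={R2,R4,R5,R6,R9}
Step 14: commit R4 -> on_hand[A=32 B=12 C=16] avail[A=30 B=1 C=16] open={R2,R5,R6,R9}
Step 15: commit R2 -> on_hand[A=32 B=8 C=16] avail[A=30 B=1 C=16] open={R5,R6,R9}
Step 16: cancel R9 -> on_hand[A=32 B=8 C=16] avail[A=30 B=4 C=16] open={R5,R6}
Step 17: reserve R10 B 1 -> on_hand[A=32 B=8 C=16] avail[A=30 B=3 C=16] open={R10,R5,R6}
Step 18: commit R6 -> on_hand[A=32 B=4 C=16] avail[A=30 B=3 C=16] open={R10,R5}
Step 19: commit R10 -> on_hand[A=32 B=3 C=16] avail[A=30 B=3 C=16] open={R5}
Final available[A] = 30

Answer: 30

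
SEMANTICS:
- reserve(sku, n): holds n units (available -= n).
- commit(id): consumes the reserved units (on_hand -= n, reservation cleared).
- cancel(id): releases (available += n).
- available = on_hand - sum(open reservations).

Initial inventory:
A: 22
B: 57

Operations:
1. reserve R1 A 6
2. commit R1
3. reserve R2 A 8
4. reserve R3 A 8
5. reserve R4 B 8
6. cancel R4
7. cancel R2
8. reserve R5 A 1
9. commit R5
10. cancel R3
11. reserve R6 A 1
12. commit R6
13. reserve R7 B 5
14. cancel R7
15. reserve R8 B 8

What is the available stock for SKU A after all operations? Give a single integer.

Answer: 14

Derivation:
Step 1: reserve R1 A 6 -> on_hand[A=22 B=57] avail[A=16 B=57] open={R1}
Step 2: commit R1 -> on_hand[A=16 B=57] avail[A=16 B=57] open={}
Step 3: reserve R2 A 8 -> on_hand[A=16 B=57] avail[A=8 B=57] open={R2}
Step 4: reserve R3 A 8 -> on_hand[A=16 B=57] avail[A=0 B=57] open={R2,R3}
Step 5: reserve R4 B 8 -> on_hand[A=16 B=57] avail[A=0 B=49] open={R2,R3,R4}
Step 6: cancel R4 -> on_hand[A=16 B=57] avail[A=0 B=57] open={R2,R3}
Step 7: cancel R2 -> on_hand[A=16 B=57] avail[A=8 B=57] open={R3}
Step 8: reserve R5 A 1 -> on_hand[A=16 B=57] avail[A=7 B=57] open={R3,R5}
Step 9: commit R5 -> on_hand[A=15 B=57] avail[A=7 B=57] open={R3}
Step 10: cancel R3 -> on_hand[A=15 B=57] avail[A=15 B=57] open={}
Step 11: reserve R6 A 1 -> on_hand[A=15 B=57] avail[A=14 B=57] open={R6}
Step 12: commit R6 -> on_hand[A=14 B=57] avail[A=14 B=57] open={}
Step 13: reserve R7 B 5 -> on_hand[A=14 B=57] avail[A=14 B=52] open={R7}
Step 14: cancel R7 -> on_hand[A=14 B=57] avail[A=14 B=57] open={}
Step 15: reserve R8 B 8 -> on_hand[A=14 B=57] avail[A=14 B=49] open={R8}
Final available[A] = 14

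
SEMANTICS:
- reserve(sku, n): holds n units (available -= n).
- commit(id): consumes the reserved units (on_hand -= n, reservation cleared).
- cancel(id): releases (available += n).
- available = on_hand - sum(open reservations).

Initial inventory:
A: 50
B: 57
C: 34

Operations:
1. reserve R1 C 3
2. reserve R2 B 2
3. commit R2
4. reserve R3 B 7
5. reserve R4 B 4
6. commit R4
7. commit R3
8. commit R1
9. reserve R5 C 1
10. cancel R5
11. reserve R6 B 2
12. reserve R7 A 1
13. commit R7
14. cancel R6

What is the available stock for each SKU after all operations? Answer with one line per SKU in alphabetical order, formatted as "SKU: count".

Answer: A: 49
B: 44
C: 31

Derivation:
Step 1: reserve R1 C 3 -> on_hand[A=50 B=57 C=34] avail[A=50 B=57 C=31] open={R1}
Step 2: reserve R2 B 2 -> on_hand[A=50 B=57 C=34] avail[A=50 B=55 C=31] open={R1,R2}
Step 3: commit R2 -> on_hand[A=50 B=55 C=34] avail[A=50 B=55 C=31] open={R1}
Step 4: reserve R3 B 7 -> on_hand[A=50 B=55 C=34] avail[A=50 B=48 C=31] open={R1,R3}
Step 5: reserve R4 B 4 -> on_hand[A=50 B=55 C=34] avail[A=50 B=44 C=31] open={R1,R3,R4}
Step 6: commit R4 -> on_hand[A=50 B=51 C=34] avail[A=50 B=44 C=31] open={R1,R3}
Step 7: commit R3 -> on_hand[A=50 B=44 C=34] avail[A=50 B=44 C=31] open={R1}
Step 8: commit R1 -> on_hand[A=50 B=44 C=31] avail[A=50 B=44 C=31] open={}
Step 9: reserve R5 C 1 -> on_hand[A=50 B=44 C=31] avail[A=50 B=44 C=30] open={R5}
Step 10: cancel R5 -> on_hand[A=50 B=44 C=31] avail[A=50 B=44 C=31] open={}
Step 11: reserve R6 B 2 -> on_hand[A=50 B=44 C=31] avail[A=50 B=42 C=31] open={R6}
Step 12: reserve R7 A 1 -> on_hand[A=50 B=44 C=31] avail[A=49 B=42 C=31] open={R6,R7}
Step 13: commit R7 -> on_hand[A=49 B=44 C=31] avail[A=49 B=42 C=31] open={R6}
Step 14: cancel R6 -> on_hand[A=49 B=44 C=31] avail[A=49 B=44 C=31] open={}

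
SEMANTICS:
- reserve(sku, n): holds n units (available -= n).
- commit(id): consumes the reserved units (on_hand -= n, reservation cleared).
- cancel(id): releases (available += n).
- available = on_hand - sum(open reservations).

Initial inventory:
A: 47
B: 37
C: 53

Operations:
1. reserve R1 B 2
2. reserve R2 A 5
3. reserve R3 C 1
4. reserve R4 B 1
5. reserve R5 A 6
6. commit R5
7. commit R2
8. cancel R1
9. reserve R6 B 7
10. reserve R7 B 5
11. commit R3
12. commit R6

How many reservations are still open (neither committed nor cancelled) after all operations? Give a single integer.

Step 1: reserve R1 B 2 -> on_hand[A=47 B=37 C=53] avail[A=47 B=35 C=53] open={R1}
Step 2: reserve R2 A 5 -> on_hand[A=47 B=37 C=53] avail[A=42 B=35 C=53] open={R1,R2}
Step 3: reserve R3 C 1 -> on_hand[A=47 B=37 C=53] avail[A=42 B=35 C=52] open={R1,R2,R3}
Step 4: reserve R4 B 1 -> on_hand[A=47 B=37 C=53] avail[A=42 B=34 C=52] open={R1,R2,R3,R4}
Step 5: reserve R5 A 6 -> on_hand[A=47 B=37 C=53] avail[A=36 B=34 C=52] open={R1,R2,R3,R4,R5}
Step 6: commit R5 -> on_hand[A=41 B=37 C=53] avail[A=36 B=34 C=52] open={R1,R2,R3,R4}
Step 7: commit R2 -> on_hand[A=36 B=37 C=53] avail[A=36 B=34 C=52] open={R1,R3,R4}
Step 8: cancel R1 -> on_hand[A=36 B=37 C=53] avail[A=36 B=36 C=52] open={R3,R4}
Step 9: reserve R6 B 7 -> on_hand[A=36 B=37 C=53] avail[A=36 B=29 C=52] open={R3,R4,R6}
Step 10: reserve R7 B 5 -> on_hand[A=36 B=37 C=53] avail[A=36 B=24 C=52] open={R3,R4,R6,R7}
Step 11: commit R3 -> on_hand[A=36 B=37 C=52] avail[A=36 B=24 C=52] open={R4,R6,R7}
Step 12: commit R6 -> on_hand[A=36 B=30 C=52] avail[A=36 B=24 C=52] open={R4,R7}
Open reservations: ['R4', 'R7'] -> 2

Answer: 2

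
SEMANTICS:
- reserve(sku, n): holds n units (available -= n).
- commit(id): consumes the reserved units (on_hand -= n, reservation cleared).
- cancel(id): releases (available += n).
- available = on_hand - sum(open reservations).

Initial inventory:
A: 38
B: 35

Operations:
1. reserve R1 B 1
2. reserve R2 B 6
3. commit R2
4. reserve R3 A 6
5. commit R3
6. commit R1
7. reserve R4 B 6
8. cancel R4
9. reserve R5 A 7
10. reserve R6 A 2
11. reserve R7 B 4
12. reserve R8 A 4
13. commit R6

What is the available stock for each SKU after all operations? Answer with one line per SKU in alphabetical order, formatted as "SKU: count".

Answer: A: 19
B: 24

Derivation:
Step 1: reserve R1 B 1 -> on_hand[A=38 B=35] avail[A=38 B=34] open={R1}
Step 2: reserve R2 B 6 -> on_hand[A=38 B=35] avail[A=38 B=28] open={R1,R2}
Step 3: commit R2 -> on_hand[A=38 B=29] avail[A=38 B=28] open={R1}
Step 4: reserve R3 A 6 -> on_hand[A=38 B=29] avail[A=32 B=28] open={R1,R3}
Step 5: commit R3 -> on_hand[A=32 B=29] avail[A=32 B=28] open={R1}
Step 6: commit R1 -> on_hand[A=32 B=28] avail[A=32 B=28] open={}
Step 7: reserve R4 B 6 -> on_hand[A=32 B=28] avail[A=32 B=22] open={R4}
Step 8: cancel R4 -> on_hand[A=32 B=28] avail[A=32 B=28] open={}
Step 9: reserve R5 A 7 -> on_hand[A=32 B=28] avail[A=25 B=28] open={R5}
Step 10: reserve R6 A 2 -> on_hand[A=32 B=28] avail[A=23 B=28] open={R5,R6}
Step 11: reserve R7 B 4 -> on_hand[A=32 B=28] avail[A=23 B=24] open={R5,R6,R7}
Step 12: reserve R8 A 4 -> on_hand[A=32 B=28] avail[A=19 B=24] open={R5,R6,R7,R8}
Step 13: commit R6 -> on_hand[A=30 B=28] avail[A=19 B=24] open={R5,R7,R8}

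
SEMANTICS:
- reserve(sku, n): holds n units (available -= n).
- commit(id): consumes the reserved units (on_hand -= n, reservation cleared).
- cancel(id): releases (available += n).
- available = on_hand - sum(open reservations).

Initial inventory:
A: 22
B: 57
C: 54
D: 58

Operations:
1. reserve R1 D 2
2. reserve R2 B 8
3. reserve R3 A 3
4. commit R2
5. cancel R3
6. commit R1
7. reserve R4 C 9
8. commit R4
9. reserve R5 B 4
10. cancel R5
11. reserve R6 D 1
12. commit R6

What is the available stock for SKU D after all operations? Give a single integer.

Step 1: reserve R1 D 2 -> on_hand[A=22 B=57 C=54 D=58] avail[A=22 B=57 C=54 D=56] open={R1}
Step 2: reserve R2 B 8 -> on_hand[A=22 B=57 C=54 D=58] avail[A=22 B=49 C=54 D=56] open={R1,R2}
Step 3: reserve R3 A 3 -> on_hand[A=22 B=57 C=54 D=58] avail[A=19 B=49 C=54 D=56] open={R1,R2,R3}
Step 4: commit R2 -> on_hand[A=22 B=49 C=54 D=58] avail[A=19 B=49 C=54 D=56] open={R1,R3}
Step 5: cancel R3 -> on_hand[A=22 B=49 C=54 D=58] avail[A=22 B=49 C=54 D=56] open={R1}
Step 6: commit R1 -> on_hand[A=22 B=49 C=54 D=56] avail[A=22 B=49 C=54 D=56] open={}
Step 7: reserve R4 C 9 -> on_hand[A=22 B=49 C=54 D=56] avail[A=22 B=49 C=45 D=56] open={R4}
Step 8: commit R4 -> on_hand[A=22 B=49 C=45 D=56] avail[A=22 B=49 C=45 D=56] open={}
Step 9: reserve R5 B 4 -> on_hand[A=22 B=49 C=45 D=56] avail[A=22 B=45 C=45 D=56] open={R5}
Step 10: cancel R5 -> on_hand[A=22 B=49 C=45 D=56] avail[A=22 B=49 C=45 D=56] open={}
Step 11: reserve R6 D 1 -> on_hand[A=22 B=49 C=45 D=56] avail[A=22 B=49 C=45 D=55] open={R6}
Step 12: commit R6 -> on_hand[A=22 B=49 C=45 D=55] avail[A=22 B=49 C=45 D=55] open={}
Final available[D] = 55

Answer: 55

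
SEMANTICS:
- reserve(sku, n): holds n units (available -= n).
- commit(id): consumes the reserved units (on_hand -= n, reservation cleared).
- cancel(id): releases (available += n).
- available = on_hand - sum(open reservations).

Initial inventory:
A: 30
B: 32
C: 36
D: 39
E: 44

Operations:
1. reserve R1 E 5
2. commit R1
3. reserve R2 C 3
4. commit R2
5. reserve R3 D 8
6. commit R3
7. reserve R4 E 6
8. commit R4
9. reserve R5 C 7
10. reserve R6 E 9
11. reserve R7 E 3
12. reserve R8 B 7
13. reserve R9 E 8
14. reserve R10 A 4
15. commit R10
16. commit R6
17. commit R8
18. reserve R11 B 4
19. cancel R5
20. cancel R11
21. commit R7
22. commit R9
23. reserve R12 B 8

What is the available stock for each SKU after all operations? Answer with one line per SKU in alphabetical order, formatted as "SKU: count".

Answer: A: 26
B: 17
C: 33
D: 31
E: 13

Derivation:
Step 1: reserve R1 E 5 -> on_hand[A=30 B=32 C=36 D=39 E=44] avail[A=30 B=32 C=36 D=39 E=39] open={R1}
Step 2: commit R1 -> on_hand[A=30 B=32 C=36 D=39 E=39] avail[A=30 B=32 C=36 D=39 E=39] open={}
Step 3: reserve R2 C 3 -> on_hand[A=30 B=32 C=36 D=39 E=39] avail[A=30 B=32 C=33 D=39 E=39] open={R2}
Step 4: commit R2 -> on_hand[A=30 B=32 C=33 D=39 E=39] avail[A=30 B=32 C=33 D=39 E=39] open={}
Step 5: reserve R3 D 8 -> on_hand[A=30 B=32 C=33 D=39 E=39] avail[A=30 B=32 C=33 D=31 E=39] open={R3}
Step 6: commit R3 -> on_hand[A=30 B=32 C=33 D=31 E=39] avail[A=30 B=32 C=33 D=31 E=39] open={}
Step 7: reserve R4 E 6 -> on_hand[A=30 B=32 C=33 D=31 E=39] avail[A=30 B=32 C=33 D=31 E=33] open={R4}
Step 8: commit R4 -> on_hand[A=30 B=32 C=33 D=31 E=33] avail[A=30 B=32 C=33 D=31 E=33] open={}
Step 9: reserve R5 C 7 -> on_hand[A=30 B=32 C=33 D=31 E=33] avail[A=30 B=32 C=26 D=31 E=33] open={R5}
Step 10: reserve R6 E 9 -> on_hand[A=30 B=32 C=33 D=31 E=33] avail[A=30 B=32 C=26 D=31 E=24] open={R5,R6}
Step 11: reserve R7 E 3 -> on_hand[A=30 B=32 C=33 D=31 E=33] avail[A=30 B=32 C=26 D=31 E=21] open={R5,R6,R7}
Step 12: reserve R8 B 7 -> on_hand[A=30 B=32 C=33 D=31 E=33] avail[A=30 B=25 C=26 D=31 E=21] open={R5,R6,R7,R8}
Step 13: reserve R9 E 8 -> on_hand[A=30 B=32 C=33 D=31 E=33] avail[A=30 B=25 C=26 D=31 E=13] open={R5,R6,R7,R8,R9}
Step 14: reserve R10 A 4 -> on_hand[A=30 B=32 C=33 D=31 E=33] avail[A=26 B=25 C=26 D=31 E=13] open={R10,R5,R6,R7,R8,R9}
Step 15: commit R10 -> on_hand[A=26 B=32 C=33 D=31 E=33] avail[A=26 B=25 C=26 D=31 E=13] open={R5,R6,R7,R8,R9}
Step 16: commit R6 -> on_hand[A=26 B=32 C=33 D=31 E=24] avail[A=26 B=25 C=26 D=31 E=13] open={R5,R7,R8,R9}
Step 17: commit R8 -> on_hand[A=26 B=25 C=33 D=31 E=24] avail[A=26 B=25 C=26 D=31 E=13] open={R5,R7,R9}
Step 18: reserve R11 B 4 -> on_hand[A=26 B=25 C=33 D=31 E=24] avail[A=26 B=21 C=26 D=31 E=13] open={R11,R5,R7,R9}
Step 19: cancel R5 -> on_hand[A=26 B=25 C=33 D=31 E=24] avail[A=26 B=21 C=33 D=31 E=13] open={R11,R7,R9}
Step 20: cancel R11 -> on_hand[A=26 B=25 C=33 D=31 E=24] avail[A=26 B=25 C=33 D=31 E=13] open={R7,R9}
Step 21: commit R7 -> on_hand[A=26 B=25 C=33 D=31 E=21] avail[A=26 B=25 C=33 D=31 E=13] open={R9}
Step 22: commit R9 -> on_hand[A=26 B=25 C=33 D=31 E=13] avail[A=26 B=25 C=33 D=31 E=13] open={}
Step 23: reserve R12 B 8 -> on_hand[A=26 B=25 C=33 D=31 E=13] avail[A=26 B=17 C=33 D=31 E=13] open={R12}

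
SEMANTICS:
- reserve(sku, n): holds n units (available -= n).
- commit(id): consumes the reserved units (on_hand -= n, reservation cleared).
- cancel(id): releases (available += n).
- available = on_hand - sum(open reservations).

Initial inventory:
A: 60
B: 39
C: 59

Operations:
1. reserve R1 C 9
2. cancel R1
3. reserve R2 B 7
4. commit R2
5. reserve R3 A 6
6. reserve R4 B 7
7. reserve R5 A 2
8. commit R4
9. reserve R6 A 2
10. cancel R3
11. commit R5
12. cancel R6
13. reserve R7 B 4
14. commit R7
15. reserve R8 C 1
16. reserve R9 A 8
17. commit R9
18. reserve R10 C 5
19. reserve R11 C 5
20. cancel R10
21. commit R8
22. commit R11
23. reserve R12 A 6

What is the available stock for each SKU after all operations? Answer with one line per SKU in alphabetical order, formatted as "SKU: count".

Step 1: reserve R1 C 9 -> on_hand[A=60 B=39 C=59] avail[A=60 B=39 C=50] open={R1}
Step 2: cancel R1 -> on_hand[A=60 B=39 C=59] avail[A=60 B=39 C=59] open={}
Step 3: reserve R2 B 7 -> on_hand[A=60 B=39 C=59] avail[A=60 B=32 C=59] open={R2}
Step 4: commit R2 -> on_hand[A=60 B=32 C=59] avail[A=60 B=32 C=59] open={}
Step 5: reserve R3 A 6 -> on_hand[A=60 B=32 C=59] avail[A=54 B=32 C=59] open={R3}
Step 6: reserve R4 B 7 -> on_hand[A=60 B=32 C=59] avail[A=54 B=25 C=59] open={R3,R4}
Step 7: reserve R5 A 2 -> on_hand[A=60 B=32 C=59] avail[A=52 B=25 C=59] open={R3,R4,R5}
Step 8: commit R4 -> on_hand[A=60 B=25 C=59] avail[A=52 B=25 C=59] open={R3,R5}
Step 9: reserve R6 A 2 -> on_hand[A=60 B=25 C=59] avail[A=50 B=25 C=59] open={R3,R5,R6}
Step 10: cancel R3 -> on_hand[A=60 B=25 C=59] avail[A=56 B=25 C=59] open={R5,R6}
Step 11: commit R5 -> on_hand[A=58 B=25 C=59] avail[A=56 B=25 C=59] open={R6}
Step 12: cancel R6 -> on_hand[A=58 B=25 C=59] avail[A=58 B=25 C=59] open={}
Step 13: reserve R7 B 4 -> on_hand[A=58 B=25 C=59] avail[A=58 B=21 C=59] open={R7}
Step 14: commit R7 -> on_hand[A=58 B=21 C=59] avail[A=58 B=21 C=59] open={}
Step 15: reserve R8 C 1 -> on_hand[A=58 B=21 C=59] avail[A=58 B=21 C=58] open={R8}
Step 16: reserve R9 A 8 -> on_hand[A=58 B=21 C=59] avail[A=50 B=21 C=58] open={R8,R9}
Step 17: commit R9 -> on_hand[A=50 B=21 C=59] avail[A=50 B=21 C=58] open={R8}
Step 18: reserve R10 C 5 -> on_hand[A=50 B=21 C=59] avail[A=50 B=21 C=53] open={R10,R8}
Step 19: reserve R11 C 5 -> on_hand[A=50 B=21 C=59] avail[A=50 B=21 C=48] open={R10,R11,R8}
Step 20: cancel R10 -> on_hand[A=50 B=21 C=59] avail[A=50 B=21 C=53] open={R11,R8}
Step 21: commit R8 -> on_hand[A=50 B=21 C=58] avail[A=50 B=21 C=53] open={R11}
Step 22: commit R11 -> on_hand[A=50 B=21 C=53] avail[A=50 B=21 C=53] open={}
Step 23: reserve R12 A 6 -> on_hand[A=50 B=21 C=53] avail[A=44 B=21 C=53] open={R12}

Answer: A: 44
B: 21
C: 53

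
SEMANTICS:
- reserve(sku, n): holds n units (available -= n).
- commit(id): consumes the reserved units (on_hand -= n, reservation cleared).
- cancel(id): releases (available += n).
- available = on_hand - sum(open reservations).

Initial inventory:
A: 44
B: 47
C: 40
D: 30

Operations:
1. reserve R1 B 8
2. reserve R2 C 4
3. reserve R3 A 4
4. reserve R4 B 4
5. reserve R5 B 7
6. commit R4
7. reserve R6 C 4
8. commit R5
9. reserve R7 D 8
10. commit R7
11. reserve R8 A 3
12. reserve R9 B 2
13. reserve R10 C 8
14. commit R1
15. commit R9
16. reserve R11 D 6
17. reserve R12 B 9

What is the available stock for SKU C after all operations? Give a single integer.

Answer: 24

Derivation:
Step 1: reserve R1 B 8 -> on_hand[A=44 B=47 C=40 D=30] avail[A=44 B=39 C=40 D=30] open={R1}
Step 2: reserve R2 C 4 -> on_hand[A=44 B=47 C=40 D=30] avail[A=44 B=39 C=36 D=30] open={R1,R2}
Step 3: reserve R3 A 4 -> on_hand[A=44 B=47 C=40 D=30] avail[A=40 B=39 C=36 D=30] open={R1,R2,R3}
Step 4: reserve R4 B 4 -> on_hand[A=44 B=47 C=40 D=30] avail[A=40 B=35 C=36 D=30] open={R1,R2,R3,R4}
Step 5: reserve R5 B 7 -> on_hand[A=44 B=47 C=40 D=30] avail[A=40 B=28 C=36 D=30] open={R1,R2,R3,R4,R5}
Step 6: commit R4 -> on_hand[A=44 B=43 C=40 D=30] avail[A=40 B=28 C=36 D=30] open={R1,R2,R3,R5}
Step 7: reserve R6 C 4 -> on_hand[A=44 B=43 C=40 D=30] avail[A=40 B=28 C=32 D=30] open={R1,R2,R3,R5,R6}
Step 8: commit R5 -> on_hand[A=44 B=36 C=40 D=30] avail[A=40 B=28 C=32 D=30] open={R1,R2,R3,R6}
Step 9: reserve R7 D 8 -> on_hand[A=44 B=36 C=40 D=30] avail[A=40 B=28 C=32 D=22] open={R1,R2,R3,R6,R7}
Step 10: commit R7 -> on_hand[A=44 B=36 C=40 D=22] avail[A=40 B=28 C=32 D=22] open={R1,R2,R3,R6}
Step 11: reserve R8 A 3 -> on_hand[A=44 B=36 C=40 D=22] avail[A=37 B=28 C=32 D=22] open={R1,R2,R3,R6,R8}
Step 12: reserve R9 B 2 -> on_hand[A=44 B=36 C=40 D=22] avail[A=37 B=26 C=32 D=22] open={R1,R2,R3,R6,R8,R9}
Step 13: reserve R10 C 8 -> on_hand[A=44 B=36 C=40 D=22] avail[A=37 B=26 C=24 D=22] open={R1,R10,R2,R3,R6,R8,R9}
Step 14: commit R1 -> on_hand[A=44 B=28 C=40 D=22] avail[A=37 B=26 C=24 D=22] open={R10,R2,R3,R6,R8,R9}
Step 15: commit R9 -> on_hand[A=44 B=26 C=40 D=22] avail[A=37 B=26 C=24 D=22] open={R10,R2,R3,R6,R8}
Step 16: reserve R11 D 6 -> on_hand[A=44 B=26 C=40 D=22] avail[A=37 B=26 C=24 D=16] open={R10,R11,R2,R3,R6,R8}
Step 17: reserve R12 B 9 -> on_hand[A=44 B=26 C=40 D=22] avail[A=37 B=17 C=24 D=16] open={R10,R11,R12,R2,R3,R6,R8}
Final available[C] = 24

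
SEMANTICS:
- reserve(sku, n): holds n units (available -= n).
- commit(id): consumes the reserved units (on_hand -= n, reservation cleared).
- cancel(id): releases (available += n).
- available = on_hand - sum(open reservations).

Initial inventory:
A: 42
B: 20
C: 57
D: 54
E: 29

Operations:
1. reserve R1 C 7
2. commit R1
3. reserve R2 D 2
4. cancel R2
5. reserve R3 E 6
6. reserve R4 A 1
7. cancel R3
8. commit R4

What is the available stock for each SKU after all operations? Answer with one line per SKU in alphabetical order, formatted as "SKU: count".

Step 1: reserve R1 C 7 -> on_hand[A=42 B=20 C=57 D=54 E=29] avail[A=42 B=20 C=50 D=54 E=29] open={R1}
Step 2: commit R1 -> on_hand[A=42 B=20 C=50 D=54 E=29] avail[A=42 B=20 C=50 D=54 E=29] open={}
Step 3: reserve R2 D 2 -> on_hand[A=42 B=20 C=50 D=54 E=29] avail[A=42 B=20 C=50 D=52 E=29] open={R2}
Step 4: cancel R2 -> on_hand[A=42 B=20 C=50 D=54 E=29] avail[A=42 B=20 C=50 D=54 E=29] open={}
Step 5: reserve R3 E 6 -> on_hand[A=42 B=20 C=50 D=54 E=29] avail[A=42 B=20 C=50 D=54 E=23] open={R3}
Step 6: reserve R4 A 1 -> on_hand[A=42 B=20 C=50 D=54 E=29] avail[A=41 B=20 C=50 D=54 E=23] open={R3,R4}
Step 7: cancel R3 -> on_hand[A=42 B=20 C=50 D=54 E=29] avail[A=41 B=20 C=50 D=54 E=29] open={R4}
Step 8: commit R4 -> on_hand[A=41 B=20 C=50 D=54 E=29] avail[A=41 B=20 C=50 D=54 E=29] open={}

Answer: A: 41
B: 20
C: 50
D: 54
E: 29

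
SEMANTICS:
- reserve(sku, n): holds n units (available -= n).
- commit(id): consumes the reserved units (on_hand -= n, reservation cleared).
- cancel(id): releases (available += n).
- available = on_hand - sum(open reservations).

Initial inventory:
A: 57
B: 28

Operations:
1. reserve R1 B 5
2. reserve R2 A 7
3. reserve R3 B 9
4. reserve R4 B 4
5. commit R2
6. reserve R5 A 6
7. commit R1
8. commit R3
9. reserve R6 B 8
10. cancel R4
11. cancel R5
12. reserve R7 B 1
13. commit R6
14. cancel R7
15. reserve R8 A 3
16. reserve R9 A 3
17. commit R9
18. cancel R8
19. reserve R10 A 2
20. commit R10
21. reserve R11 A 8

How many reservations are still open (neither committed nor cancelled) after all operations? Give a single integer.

Answer: 1

Derivation:
Step 1: reserve R1 B 5 -> on_hand[A=57 B=28] avail[A=57 B=23] open={R1}
Step 2: reserve R2 A 7 -> on_hand[A=57 B=28] avail[A=50 B=23] open={R1,R2}
Step 3: reserve R3 B 9 -> on_hand[A=57 B=28] avail[A=50 B=14] open={R1,R2,R3}
Step 4: reserve R4 B 4 -> on_hand[A=57 B=28] avail[A=50 B=10] open={R1,R2,R3,R4}
Step 5: commit R2 -> on_hand[A=50 B=28] avail[A=50 B=10] open={R1,R3,R4}
Step 6: reserve R5 A 6 -> on_hand[A=50 B=28] avail[A=44 B=10] open={R1,R3,R4,R5}
Step 7: commit R1 -> on_hand[A=50 B=23] avail[A=44 B=10] open={R3,R4,R5}
Step 8: commit R3 -> on_hand[A=50 B=14] avail[A=44 B=10] open={R4,R5}
Step 9: reserve R6 B 8 -> on_hand[A=50 B=14] avail[A=44 B=2] open={R4,R5,R6}
Step 10: cancel R4 -> on_hand[A=50 B=14] avail[A=44 B=6] open={R5,R6}
Step 11: cancel R5 -> on_hand[A=50 B=14] avail[A=50 B=6] open={R6}
Step 12: reserve R7 B 1 -> on_hand[A=50 B=14] avail[A=50 B=5] open={R6,R7}
Step 13: commit R6 -> on_hand[A=50 B=6] avail[A=50 B=5] open={R7}
Step 14: cancel R7 -> on_hand[A=50 B=6] avail[A=50 B=6] open={}
Step 15: reserve R8 A 3 -> on_hand[A=50 B=6] avail[A=47 B=6] open={R8}
Step 16: reserve R9 A 3 -> on_hand[A=50 B=6] avail[A=44 B=6] open={R8,R9}
Step 17: commit R9 -> on_hand[A=47 B=6] avail[A=44 B=6] open={R8}
Step 18: cancel R8 -> on_hand[A=47 B=6] avail[A=47 B=6] open={}
Step 19: reserve R10 A 2 -> on_hand[A=47 B=6] avail[A=45 B=6] open={R10}
Step 20: commit R10 -> on_hand[A=45 B=6] avail[A=45 B=6] open={}
Step 21: reserve R11 A 8 -> on_hand[A=45 B=6] avail[A=37 B=6] open={R11}
Open reservations: ['R11'] -> 1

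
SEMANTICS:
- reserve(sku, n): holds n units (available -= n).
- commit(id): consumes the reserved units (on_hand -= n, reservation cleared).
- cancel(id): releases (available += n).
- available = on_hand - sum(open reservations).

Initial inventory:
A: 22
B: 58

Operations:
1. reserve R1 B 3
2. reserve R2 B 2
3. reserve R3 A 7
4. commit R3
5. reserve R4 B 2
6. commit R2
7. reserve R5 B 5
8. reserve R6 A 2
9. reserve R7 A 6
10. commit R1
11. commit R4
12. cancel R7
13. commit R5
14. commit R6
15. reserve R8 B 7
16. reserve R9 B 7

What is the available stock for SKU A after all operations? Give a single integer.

Answer: 13

Derivation:
Step 1: reserve R1 B 3 -> on_hand[A=22 B=58] avail[A=22 B=55] open={R1}
Step 2: reserve R2 B 2 -> on_hand[A=22 B=58] avail[A=22 B=53] open={R1,R2}
Step 3: reserve R3 A 7 -> on_hand[A=22 B=58] avail[A=15 B=53] open={R1,R2,R3}
Step 4: commit R3 -> on_hand[A=15 B=58] avail[A=15 B=53] open={R1,R2}
Step 5: reserve R4 B 2 -> on_hand[A=15 B=58] avail[A=15 B=51] open={R1,R2,R4}
Step 6: commit R2 -> on_hand[A=15 B=56] avail[A=15 B=51] open={R1,R4}
Step 7: reserve R5 B 5 -> on_hand[A=15 B=56] avail[A=15 B=46] open={R1,R4,R5}
Step 8: reserve R6 A 2 -> on_hand[A=15 B=56] avail[A=13 B=46] open={R1,R4,R5,R6}
Step 9: reserve R7 A 6 -> on_hand[A=15 B=56] avail[A=7 B=46] open={R1,R4,R5,R6,R7}
Step 10: commit R1 -> on_hand[A=15 B=53] avail[A=7 B=46] open={R4,R5,R6,R7}
Step 11: commit R4 -> on_hand[A=15 B=51] avail[A=7 B=46] open={R5,R6,R7}
Step 12: cancel R7 -> on_hand[A=15 B=51] avail[A=13 B=46] open={R5,R6}
Step 13: commit R5 -> on_hand[A=15 B=46] avail[A=13 B=46] open={R6}
Step 14: commit R6 -> on_hand[A=13 B=46] avail[A=13 B=46] open={}
Step 15: reserve R8 B 7 -> on_hand[A=13 B=46] avail[A=13 B=39] open={R8}
Step 16: reserve R9 B 7 -> on_hand[A=13 B=46] avail[A=13 B=32] open={R8,R9}
Final available[A] = 13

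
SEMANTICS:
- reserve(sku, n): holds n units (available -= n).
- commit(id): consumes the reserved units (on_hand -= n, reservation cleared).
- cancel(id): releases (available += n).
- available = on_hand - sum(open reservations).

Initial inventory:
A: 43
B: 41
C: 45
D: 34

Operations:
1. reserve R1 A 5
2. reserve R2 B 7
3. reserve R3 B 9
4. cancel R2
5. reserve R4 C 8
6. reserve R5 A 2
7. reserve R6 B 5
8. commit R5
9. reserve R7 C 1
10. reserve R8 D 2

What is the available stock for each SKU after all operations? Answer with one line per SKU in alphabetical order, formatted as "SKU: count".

Answer: A: 36
B: 27
C: 36
D: 32

Derivation:
Step 1: reserve R1 A 5 -> on_hand[A=43 B=41 C=45 D=34] avail[A=38 B=41 C=45 D=34] open={R1}
Step 2: reserve R2 B 7 -> on_hand[A=43 B=41 C=45 D=34] avail[A=38 B=34 C=45 D=34] open={R1,R2}
Step 3: reserve R3 B 9 -> on_hand[A=43 B=41 C=45 D=34] avail[A=38 B=25 C=45 D=34] open={R1,R2,R3}
Step 4: cancel R2 -> on_hand[A=43 B=41 C=45 D=34] avail[A=38 B=32 C=45 D=34] open={R1,R3}
Step 5: reserve R4 C 8 -> on_hand[A=43 B=41 C=45 D=34] avail[A=38 B=32 C=37 D=34] open={R1,R3,R4}
Step 6: reserve R5 A 2 -> on_hand[A=43 B=41 C=45 D=34] avail[A=36 B=32 C=37 D=34] open={R1,R3,R4,R5}
Step 7: reserve R6 B 5 -> on_hand[A=43 B=41 C=45 D=34] avail[A=36 B=27 C=37 D=34] open={R1,R3,R4,R5,R6}
Step 8: commit R5 -> on_hand[A=41 B=41 C=45 D=34] avail[A=36 B=27 C=37 D=34] open={R1,R3,R4,R6}
Step 9: reserve R7 C 1 -> on_hand[A=41 B=41 C=45 D=34] avail[A=36 B=27 C=36 D=34] open={R1,R3,R4,R6,R7}
Step 10: reserve R8 D 2 -> on_hand[A=41 B=41 C=45 D=34] avail[A=36 B=27 C=36 D=32] open={R1,R3,R4,R6,R7,R8}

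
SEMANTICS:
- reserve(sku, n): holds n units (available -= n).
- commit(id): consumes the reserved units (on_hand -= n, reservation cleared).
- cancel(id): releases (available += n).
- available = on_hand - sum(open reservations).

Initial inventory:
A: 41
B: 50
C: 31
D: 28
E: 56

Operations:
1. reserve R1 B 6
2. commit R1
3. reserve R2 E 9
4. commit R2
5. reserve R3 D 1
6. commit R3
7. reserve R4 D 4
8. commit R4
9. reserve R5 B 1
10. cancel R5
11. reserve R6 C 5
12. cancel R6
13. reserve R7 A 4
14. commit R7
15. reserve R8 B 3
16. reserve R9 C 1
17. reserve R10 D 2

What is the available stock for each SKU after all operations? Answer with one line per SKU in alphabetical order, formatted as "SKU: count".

Answer: A: 37
B: 41
C: 30
D: 21
E: 47

Derivation:
Step 1: reserve R1 B 6 -> on_hand[A=41 B=50 C=31 D=28 E=56] avail[A=41 B=44 C=31 D=28 E=56] open={R1}
Step 2: commit R1 -> on_hand[A=41 B=44 C=31 D=28 E=56] avail[A=41 B=44 C=31 D=28 E=56] open={}
Step 3: reserve R2 E 9 -> on_hand[A=41 B=44 C=31 D=28 E=56] avail[A=41 B=44 C=31 D=28 E=47] open={R2}
Step 4: commit R2 -> on_hand[A=41 B=44 C=31 D=28 E=47] avail[A=41 B=44 C=31 D=28 E=47] open={}
Step 5: reserve R3 D 1 -> on_hand[A=41 B=44 C=31 D=28 E=47] avail[A=41 B=44 C=31 D=27 E=47] open={R3}
Step 6: commit R3 -> on_hand[A=41 B=44 C=31 D=27 E=47] avail[A=41 B=44 C=31 D=27 E=47] open={}
Step 7: reserve R4 D 4 -> on_hand[A=41 B=44 C=31 D=27 E=47] avail[A=41 B=44 C=31 D=23 E=47] open={R4}
Step 8: commit R4 -> on_hand[A=41 B=44 C=31 D=23 E=47] avail[A=41 B=44 C=31 D=23 E=47] open={}
Step 9: reserve R5 B 1 -> on_hand[A=41 B=44 C=31 D=23 E=47] avail[A=41 B=43 C=31 D=23 E=47] open={R5}
Step 10: cancel R5 -> on_hand[A=41 B=44 C=31 D=23 E=47] avail[A=41 B=44 C=31 D=23 E=47] open={}
Step 11: reserve R6 C 5 -> on_hand[A=41 B=44 C=31 D=23 E=47] avail[A=41 B=44 C=26 D=23 E=47] open={R6}
Step 12: cancel R6 -> on_hand[A=41 B=44 C=31 D=23 E=47] avail[A=41 B=44 C=31 D=23 E=47] open={}
Step 13: reserve R7 A 4 -> on_hand[A=41 B=44 C=31 D=23 E=47] avail[A=37 B=44 C=31 D=23 E=47] open={R7}
Step 14: commit R7 -> on_hand[A=37 B=44 C=31 D=23 E=47] avail[A=37 B=44 C=31 D=23 E=47] open={}
Step 15: reserve R8 B 3 -> on_hand[A=37 B=44 C=31 D=23 E=47] avail[A=37 B=41 C=31 D=23 E=47] open={R8}
Step 16: reserve R9 C 1 -> on_hand[A=37 B=44 C=31 D=23 E=47] avail[A=37 B=41 C=30 D=23 E=47] open={R8,R9}
Step 17: reserve R10 D 2 -> on_hand[A=37 B=44 C=31 D=23 E=47] avail[A=37 B=41 C=30 D=21 E=47] open={R10,R8,R9}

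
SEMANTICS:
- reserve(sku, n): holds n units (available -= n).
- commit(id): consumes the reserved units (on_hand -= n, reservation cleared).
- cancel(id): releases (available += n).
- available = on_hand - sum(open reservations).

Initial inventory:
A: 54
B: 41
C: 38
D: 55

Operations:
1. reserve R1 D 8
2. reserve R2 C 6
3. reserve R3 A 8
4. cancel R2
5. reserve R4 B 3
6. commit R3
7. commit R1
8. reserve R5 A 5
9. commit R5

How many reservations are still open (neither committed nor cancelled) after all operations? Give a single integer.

Answer: 1

Derivation:
Step 1: reserve R1 D 8 -> on_hand[A=54 B=41 C=38 D=55] avail[A=54 B=41 C=38 D=47] open={R1}
Step 2: reserve R2 C 6 -> on_hand[A=54 B=41 C=38 D=55] avail[A=54 B=41 C=32 D=47] open={R1,R2}
Step 3: reserve R3 A 8 -> on_hand[A=54 B=41 C=38 D=55] avail[A=46 B=41 C=32 D=47] open={R1,R2,R3}
Step 4: cancel R2 -> on_hand[A=54 B=41 C=38 D=55] avail[A=46 B=41 C=38 D=47] open={R1,R3}
Step 5: reserve R4 B 3 -> on_hand[A=54 B=41 C=38 D=55] avail[A=46 B=38 C=38 D=47] open={R1,R3,R4}
Step 6: commit R3 -> on_hand[A=46 B=41 C=38 D=55] avail[A=46 B=38 C=38 D=47] open={R1,R4}
Step 7: commit R1 -> on_hand[A=46 B=41 C=38 D=47] avail[A=46 B=38 C=38 D=47] open={R4}
Step 8: reserve R5 A 5 -> on_hand[A=46 B=41 C=38 D=47] avail[A=41 B=38 C=38 D=47] open={R4,R5}
Step 9: commit R5 -> on_hand[A=41 B=41 C=38 D=47] avail[A=41 B=38 C=38 D=47] open={R4}
Open reservations: ['R4'] -> 1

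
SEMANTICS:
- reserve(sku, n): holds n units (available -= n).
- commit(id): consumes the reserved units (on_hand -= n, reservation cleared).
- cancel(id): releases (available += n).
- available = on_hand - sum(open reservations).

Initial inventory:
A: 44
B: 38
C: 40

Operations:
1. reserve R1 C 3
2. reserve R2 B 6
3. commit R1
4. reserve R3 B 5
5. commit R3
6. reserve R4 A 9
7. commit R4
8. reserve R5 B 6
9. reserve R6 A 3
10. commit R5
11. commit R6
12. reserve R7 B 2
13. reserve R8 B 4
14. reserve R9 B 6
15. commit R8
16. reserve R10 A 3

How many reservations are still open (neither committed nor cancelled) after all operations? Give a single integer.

Answer: 4

Derivation:
Step 1: reserve R1 C 3 -> on_hand[A=44 B=38 C=40] avail[A=44 B=38 C=37] open={R1}
Step 2: reserve R2 B 6 -> on_hand[A=44 B=38 C=40] avail[A=44 B=32 C=37] open={R1,R2}
Step 3: commit R1 -> on_hand[A=44 B=38 C=37] avail[A=44 B=32 C=37] open={R2}
Step 4: reserve R3 B 5 -> on_hand[A=44 B=38 C=37] avail[A=44 B=27 C=37] open={R2,R3}
Step 5: commit R3 -> on_hand[A=44 B=33 C=37] avail[A=44 B=27 C=37] open={R2}
Step 6: reserve R4 A 9 -> on_hand[A=44 B=33 C=37] avail[A=35 B=27 C=37] open={R2,R4}
Step 7: commit R4 -> on_hand[A=35 B=33 C=37] avail[A=35 B=27 C=37] open={R2}
Step 8: reserve R5 B 6 -> on_hand[A=35 B=33 C=37] avail[A=35 B=21 C=37] open={R2,R5}
Step 9: reserve R6 A 3 -> on_hand[A=35 B=33 C=37] avail[A=32 B=21 C=37] open={R2,R5,R6}
Step 10: commit R5 -> on_hand[A=35 B=27 C=37] avail[A=32 B=21 C=37] open={R2,R6}
Step 11: commit R6 -> on_hand[A=32 B=27 C=37] avail[A=32 B=21 C=37] open={R2}
Step 12: reserve R7 B 2 -> on_hand[A=32 B=27 C=37] avail[A=32 B=19 C=37] open={R2,R7}
Step 13: reserve R8 B 4 -> on_hand[A=32 B=27 C=37] avail[A=32 B=15 C=37] open={R2,R7,R8}
Step 14: reserve R9 B 6 -> on_hand[A=32 B=27 C=37] avail[A=32 B=9 C=37] open={R2,R7,R8,R9}
Step 15: commit R8 -> on_hand[A=32 B=23 C=37] avail[A=32 B=9 C=37] open={R2,R7,R9}
Step 16: reserve R10 A 3 -> on_hand[A=32 B=23 C=37] avail[A=29 B=9 C=37] open={R10,R2,R7,R9}
Open reservations: ['R10', 'R2', 'R7', 'R9'] -> 4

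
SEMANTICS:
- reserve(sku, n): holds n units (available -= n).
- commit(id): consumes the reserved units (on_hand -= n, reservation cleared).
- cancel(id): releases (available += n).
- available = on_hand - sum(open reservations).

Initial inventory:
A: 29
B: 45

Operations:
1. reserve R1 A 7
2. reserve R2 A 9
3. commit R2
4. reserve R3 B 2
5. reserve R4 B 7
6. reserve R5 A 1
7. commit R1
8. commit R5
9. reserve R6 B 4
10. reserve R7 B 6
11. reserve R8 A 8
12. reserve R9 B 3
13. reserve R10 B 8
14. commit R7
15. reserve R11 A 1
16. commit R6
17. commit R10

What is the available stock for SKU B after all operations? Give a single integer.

Step 1: reserve R1 A 7 -> on_hand[A=29 B=45] avail[A=22 B=45] open={R1}
Step 2: reserve R2 A 9 -> on_hand[A=29 B=45] avail[A=13 B=45] open={R1,R2}
Step 3: commit R2 -> on_hand[A=20 B=45] avail[A=13 B=45] open={R1}
Step 4: reserve R3 B 2 -> on_hand[A=20 B=45] avail[A=13 B=43] open={R1,R3}
Step 5: reserve R4 B 7 -> on_hand[A=20 B=45] avail[A=13 B=36] open={R1,R3,R4}
Step 6: reserve R5 A 1 -> on_hand[A=20 B=45] avail[A=12 B=36] open={R1,R3,R4,R5}
Step 7: commit R1 -> on_hand[A=13 B=45] avail[A=12 B=36] open={R3,R4,R5}
Step 8: commit R5 -> on_hand[A=12 B=45] avail[A=12 B=36] open={R3,R4}
Step 9: reserve R6 B 4 -> on_hand[A=12 B=45] avail[A=12 B=32] open={R3,R4,R6}
Step 10: reserve R7 B 6 -> on_hand[A=12 B=45] avail[A=12 B=26] open={R3,R4,R6,R7}
Step 11: reserve R8 A 8 -> on_hand[A=12 B=45] avail[A=4 B=26] open={R3,R4,R6,R7,R8}
Step 12: reserve R9 B 3 -> on_hand[A=12 B=45] avail[A=4 B=23] open={R3,R4,R6,R7,R8,R9}
Step 13: reserve R10 B 8 -> on_hand[A=12 B=45] avail[A=4 B=15] open={R10,R3,R4,R6,R7,R8,R9}
Step 14: commit R7 -> on_hand[A=12 B=39] avail[A=4 B=15] open={R10,R3,R4,R6,R8,R9}
Step 15: reserve R11 A 1 -> on_hand[A=12 B=39] avail[A=3 B=15] open={R10,R11,R3,R4,R6,R8,R9}
Step 16: commit R6 -> on_hand[A=12 B=35] avail[A=3 B=15] open={R10,R11,R3,R4,R8,R9}
Step 17: commit R10 -> on_hand[A=12 B=27] avail[A=3 B=15] open={R11,R3,R4,R8,R9}
Final available[B] = 15

Answer: 15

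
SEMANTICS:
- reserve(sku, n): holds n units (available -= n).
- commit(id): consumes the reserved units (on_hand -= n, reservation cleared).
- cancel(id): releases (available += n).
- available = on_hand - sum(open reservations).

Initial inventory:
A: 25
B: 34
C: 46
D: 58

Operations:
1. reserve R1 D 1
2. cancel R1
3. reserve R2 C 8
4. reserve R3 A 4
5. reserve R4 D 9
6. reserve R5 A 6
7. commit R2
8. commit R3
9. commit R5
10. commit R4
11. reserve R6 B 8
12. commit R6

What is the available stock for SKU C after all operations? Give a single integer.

Step 1: reserve R1 D 1 -> on_hand[A=25 B=34 C=46 D=58] avail[A=25 B=34 C=46 D=57] open={R1}
Step 2: cancel R1 -> on_hand[A=25 B=34 C=46 D=58] avail[A=25 B=34 C=46 D=58] open={}
Step 3: reserve R2 C 8 -> on_hand[A=25 B=34 C=46 D=58] avail[A=25 B=34 C=38 D=58] open={R2}
Step 4: reserve R3 A 4 -> on_hand[A=25 B=34 C=46 D=58] avail[A=21 B=34 C=38 D=58] open={R2,R3}
Step 5: reserve R4 D 9 -> on_hand[A=25 B=34 C=46 D=58] avail[A=21 B=34 C=38 D=49] open={R2,R3,R4}
Step 6: reserve R5 A 6 -> on_hand[A=25 B=34 C=46 D=58] avail[A=15 B=34 C=38 D=49] open={R2,R3,R4,R5}
Step 7: commit R2 -> on_hand[A=25 B=34 C=38 D=58] avail[A=15 B=34 C=38 D=49] open={R3,R4,R5}
Step 8: commit R3 -> on_hand[A=21 B=34 C=38 D=58] avail[A=15 B=34 C=38 D=49] open={R4,R5}
Step 9: commit R5 -> on_hand[A=15 B=34 C=38 D=58] avail[A=15 B=34 C=38 D=49] open={R4}
Step 10: commit R4 -> on_hand[A=15 B=34 C=38 D=49] avail[A=15 B=34 C=38 D=49] open={}
Step 11: reserve R6 B 8 -> on_hand[A=15 B=34 C=38 D=49] avail[A=15 B=26 C=38 D=49] open={R6}
Step 12: commit R6 -> on_hand[A=15 B=26 C=38 D=49] avail[A=15 B=26 C=38 D=49] open={}
Final available[C] = 38

Answer: 38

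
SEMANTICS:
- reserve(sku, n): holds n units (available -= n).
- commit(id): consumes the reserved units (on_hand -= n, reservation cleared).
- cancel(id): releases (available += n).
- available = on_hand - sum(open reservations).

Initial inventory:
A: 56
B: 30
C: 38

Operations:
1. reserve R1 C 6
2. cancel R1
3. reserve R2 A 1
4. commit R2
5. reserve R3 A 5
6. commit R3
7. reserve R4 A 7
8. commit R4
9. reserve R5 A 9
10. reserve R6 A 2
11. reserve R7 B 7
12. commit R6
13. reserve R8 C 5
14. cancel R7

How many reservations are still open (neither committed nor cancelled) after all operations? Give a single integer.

Step 1: reserve R1 C 6 -> on_hand[A=56 B=30 C=38] avail[A=56 B=30 C=32] open={R1}
Step 2: cancel R1 -> on_hand[A=56 B=30 C=38] avail[A=56 B=30 C=38] open={}
Step 3: reserve R2 A 1 -> on_hand[A=56 B=30 C=38] avail[A=55 B=30 C=38] open={R2}
Step 4: commit R2 -> on_hand[A=55 B=30 C=38] avail[A=55 B=30 C=38] open={}
Step 5: reserve R3 A 5 -> on_hand[A=55 B=30 C=38] avail[A=50 B=30 C=38] open={R3}
Step 6: commit R3 -> on_hand[A=50 B=30 C=38] avail[A=50 B=30 C=38] open={}
Step 7: reserve R4 A 7 -> on_hand[A=50 B=30 C=38] avail[A=43 B=30 C=38] open={R4}
Step 8: commit R4 -> on_hand[A=43 B=30 C=38] avail[A=43 B=30 C=38] open={}
Step 9: reserve R5 A 9 -> on_hand[A=43 B=30 C=38] avail[A=34 B=30 C=38] open={R5}
Step 10: reserve R6 A 2 -> on_hand[A=43 B=30 C=38] avail[A=32 B=30 C=38] open={R5,R6}
Step 11: reserve R7 B 7 -> on_hand[A=43 B=30 C=38] avail[A=32 B=23 C=38] open={R5,R6,R7}
Step 12: commit R6 -> on_hand[A=41 B=30 C=38] avail[A=32 B=23 C=38] open={R5,R7}
Step 13: reserve R8 C 5 -> on_hand[A=41 B=30 C=38] avail[A=32 B=23 C=33] open={R5,R7,R8}
Step 14: cancel R7 -> on_hand[A=41 B=30 C=38] avail[A=32 B=30 C=33] open={R5,R8}
Open reservations: ['R5', 'R8'] -> 2

Answer: 2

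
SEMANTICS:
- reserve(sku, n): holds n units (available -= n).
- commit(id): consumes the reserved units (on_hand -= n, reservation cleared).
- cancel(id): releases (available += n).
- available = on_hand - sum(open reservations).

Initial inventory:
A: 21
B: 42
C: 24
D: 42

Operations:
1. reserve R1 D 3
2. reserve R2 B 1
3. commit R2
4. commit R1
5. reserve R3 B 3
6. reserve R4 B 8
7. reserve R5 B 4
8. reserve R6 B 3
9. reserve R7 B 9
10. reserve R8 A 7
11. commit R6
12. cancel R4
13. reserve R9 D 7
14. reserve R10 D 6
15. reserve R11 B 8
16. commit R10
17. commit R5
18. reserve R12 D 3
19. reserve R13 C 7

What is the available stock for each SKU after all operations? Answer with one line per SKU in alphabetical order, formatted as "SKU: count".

Answer: A: 14
B: 14
C: 17
D: 23

Derivation:
Step 1: reserve R1 D 3 -> on_hand[A=21 B=42 C=24 D=42] avail[A=21 B=42 C=24 D=39] open={R1}
Step 2: reserve R2 B 1 -> on_hand[A=21 B=42 C=24 D=42] avail[A=21 B=41 C=24 D=39] open={R1,R2}
Step 3: commit R2 -> on_hand[A=21 B=41 C=24 D=42] avail[A=21 B=41 C=24 D=39] open={R1}
Step 4: commit R1 -> on_hand[A=21 B=41 C=24 D=39] avail[A=21 B=41 C=24 D=39] open={}
Step 5: reserve R3 B 3 -> on_hand[A=21 B=41 C=24 D=39] avail[A=21 B=38 C=24 D=39] open={R3}
Step 6: reserve R4 B 8 -> on_hand[A=21 B=41 C=24 D=39] avail[A=21 B=30 C=24 D=39] open={R3,R4}
Step 7: reserve R5 B 4 -> on_hand[A=21 B=41 C=24 D=39] avail[A=21 B=26 C=24 D=39] open={R3,R4,R5}
Step 8: reserve R6 B 3 -> on_hand[A=21 B=41 C=24 D=39] avail[A=21 B=23 C=24 D=39] open={R3,R4,R5,R6}
Step 9: reserve R7 B 9 -> on_hand[A=21 B=41 C=24 D=39] avail[A=21 B=14 C=24 D=39] open={R3,R4,R5,R6,R7}
Step 10: reserve R8 A 7 -> on_hand[A=21 B=41 C=24 D=39] avail[A=14 B=14 C=24 D=39] open={R3,R4,R5,R6,R7,R8}
Step 11: commit R6 -> on_hand[A=21 B=38 C=24 D=39] avail[A=14 B=14 C=24 D=39] open={R3,R4,R5,R7,R8}
Step 12: cancel R4 -> on_hand[A=21 B=38 C=24 D=39] avail[A=14 B=22 C=24 D=39] open={R3,R5,R7,R8}
Step 13: reserve R9 D 7 -> on_hand[A=21 B=38 C=24 D=39] avail[A=14 B=22 C=24 D=32] open={R3,R5,R7,R8,R9}
Step 14: reserve R10 D 6 -> on_hand[A=21 B=38 C=24 D=39] avail[A=14 B=22 C=24 D=26] open={R10,R3,R5,R7,R8,R9}
Step 15: reserve R11 B 8 -> on_hand[A=21 B=38 C=24 D=39] avail[A=14 B=14 C=24 D=26] open={R10,R11,R3,R5,R7,R8,R9}
Step 16: commit R10 -> on_hand[A=21 B=38 C=24 D=33] avail[A=14 B=14 C=24 D=26] open={R11,R3,R5,R7,R8,R9}
Step 17: commit R5 -> on_hand[A=21 B=34 C=24 D=33] avail[A=14 B=14 C=24 D=26] open={R11,R3,R7,R8,R9}
Step 18: reserve R12 D 3 -> on_hand[A=21 B=34 C=24 D=33] avail[A=14 B=14 C=24 D=23] open={R11,R12,R3,R7,R8,R9}
Step 19: reserve R13 C 7 -> on_hand[A=21 B=34 C=24 D=33] avail[A=14 B=14 C=17 D=23] open={R11,R12,R13,R3,R7,R8,R9}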